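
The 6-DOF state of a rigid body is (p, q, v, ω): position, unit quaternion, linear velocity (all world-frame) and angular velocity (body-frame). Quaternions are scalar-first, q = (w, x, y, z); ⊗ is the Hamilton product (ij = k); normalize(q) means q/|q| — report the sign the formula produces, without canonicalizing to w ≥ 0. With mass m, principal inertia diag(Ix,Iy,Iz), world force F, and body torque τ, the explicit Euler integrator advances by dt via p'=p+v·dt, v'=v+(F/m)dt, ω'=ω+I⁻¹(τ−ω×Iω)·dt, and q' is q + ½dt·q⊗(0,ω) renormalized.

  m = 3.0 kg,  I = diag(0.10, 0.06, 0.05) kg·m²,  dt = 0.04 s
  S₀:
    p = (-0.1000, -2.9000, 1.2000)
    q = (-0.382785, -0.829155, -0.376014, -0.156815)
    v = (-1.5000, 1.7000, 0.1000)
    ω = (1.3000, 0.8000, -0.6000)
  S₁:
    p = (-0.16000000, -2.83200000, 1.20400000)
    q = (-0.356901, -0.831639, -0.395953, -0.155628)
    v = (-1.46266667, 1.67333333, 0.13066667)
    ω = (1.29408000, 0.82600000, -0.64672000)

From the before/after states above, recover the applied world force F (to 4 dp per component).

F = (2.8000, -2.0000, 2.3000)

v₁ − v₀ = (0.03733333, -0.02666667, 0.03066667)
F = m·Δv/dt = (2.8000, -2.0000, 2.3000)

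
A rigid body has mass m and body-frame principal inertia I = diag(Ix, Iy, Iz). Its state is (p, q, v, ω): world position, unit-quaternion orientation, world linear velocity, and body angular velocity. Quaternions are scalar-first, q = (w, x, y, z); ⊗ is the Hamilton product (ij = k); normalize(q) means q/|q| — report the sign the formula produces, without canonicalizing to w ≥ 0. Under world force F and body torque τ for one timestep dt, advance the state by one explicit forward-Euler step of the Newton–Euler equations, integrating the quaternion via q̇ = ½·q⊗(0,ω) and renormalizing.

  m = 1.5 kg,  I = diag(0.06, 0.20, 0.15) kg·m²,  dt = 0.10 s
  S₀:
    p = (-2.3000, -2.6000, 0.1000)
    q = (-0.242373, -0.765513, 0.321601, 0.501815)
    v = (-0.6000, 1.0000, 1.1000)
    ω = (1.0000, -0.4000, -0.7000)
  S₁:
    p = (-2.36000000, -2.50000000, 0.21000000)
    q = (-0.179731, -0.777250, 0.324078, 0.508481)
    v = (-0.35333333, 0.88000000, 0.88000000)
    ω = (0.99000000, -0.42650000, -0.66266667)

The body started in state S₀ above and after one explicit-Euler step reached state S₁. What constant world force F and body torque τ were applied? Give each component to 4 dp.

rate change Δω = (-0.01000000, -0.02650000, 0.03733333)
gyro term ω₀×Iω₀ = (-0.0140, 0.0630, -0.0560)
I·α + gyro = (-0.0200, 0.0100, 0.0000)
velocity change Δv = (0.24666667, -0.12000000, -0.22000000)
m·(v₁−v₀)/dt = (3.7000, -1.8000, -3.3000)

F = (3.7000, -1.8000, -3.3000)
τ = (-0.0200, 0.0100, 0.0000)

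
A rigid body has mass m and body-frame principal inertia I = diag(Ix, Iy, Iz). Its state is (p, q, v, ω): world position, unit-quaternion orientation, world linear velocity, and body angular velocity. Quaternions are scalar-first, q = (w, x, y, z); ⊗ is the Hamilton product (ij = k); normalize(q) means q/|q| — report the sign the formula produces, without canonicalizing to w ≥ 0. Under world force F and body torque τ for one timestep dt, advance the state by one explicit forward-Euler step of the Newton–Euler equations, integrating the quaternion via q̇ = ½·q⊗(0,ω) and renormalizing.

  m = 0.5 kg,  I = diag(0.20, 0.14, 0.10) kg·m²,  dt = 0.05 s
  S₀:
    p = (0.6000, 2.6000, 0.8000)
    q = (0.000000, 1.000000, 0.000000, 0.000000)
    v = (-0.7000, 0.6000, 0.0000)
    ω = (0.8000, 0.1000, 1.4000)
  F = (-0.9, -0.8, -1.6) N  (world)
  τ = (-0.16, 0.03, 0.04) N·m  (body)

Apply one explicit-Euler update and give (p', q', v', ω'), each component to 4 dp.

p' = (0.5650, 2.6300, 0.8000)
q' = (-0.0200, 0.9992, -0.0350, 0.0025)
v' = (-0.7900, 0.5200, -0.1600)
ω' = (0.7614, 0.0707, 1.4224)

a = (-1.8000, -1.6000, -3.2000)
p' = p + v·dt = (0.5650, 2.6300, 0.8000)
v + (F/m)dt = (-0.7900, 0.5200, -0.1600)
precession coupling ω×(Iω) = (-0.0056, 0.1120, -0.0048)
angular accel α = (-0.7720, -0.5857, 0.4480)
ω' = ω + α·dt = (0.7614, 0.0707, 1.4224)
2q̇ = q⊗(0,ω) = (-0.8000000, 0.0000000, -1.4000000, 0.1000000)
updated quaternion q' = (-0.0200, 0.9992, -0.0350, 0.0025)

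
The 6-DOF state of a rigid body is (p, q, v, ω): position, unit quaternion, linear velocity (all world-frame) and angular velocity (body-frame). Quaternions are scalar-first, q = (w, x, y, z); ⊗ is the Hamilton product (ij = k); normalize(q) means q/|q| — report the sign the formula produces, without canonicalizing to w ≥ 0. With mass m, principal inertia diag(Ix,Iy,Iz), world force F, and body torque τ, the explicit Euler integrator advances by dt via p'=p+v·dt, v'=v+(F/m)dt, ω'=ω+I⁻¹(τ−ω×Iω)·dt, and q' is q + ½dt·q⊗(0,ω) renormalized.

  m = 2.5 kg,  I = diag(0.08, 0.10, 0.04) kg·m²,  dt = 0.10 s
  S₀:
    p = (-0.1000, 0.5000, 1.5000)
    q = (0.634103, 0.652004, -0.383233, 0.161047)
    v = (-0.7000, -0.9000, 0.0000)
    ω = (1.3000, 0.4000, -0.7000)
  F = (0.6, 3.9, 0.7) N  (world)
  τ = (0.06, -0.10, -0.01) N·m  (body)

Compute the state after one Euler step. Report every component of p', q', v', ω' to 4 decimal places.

p' = (-0.1700, 0.4100, 1.5000)
q' = (0.6033, 0.7014, -0.3363, 0.1763)
v' = (-0.6760, -0.7440, 0.0280)
ω' = (1.3540, 0.3364, -0.7510)

gyro term ω×Iω = (0.0168, -0.0364, 0.0104)
(τ − ω×Iω)/I = (0.5400, -0.6360, -0.5100)
ω + α·dt = (1.3540, 0.3364, -0.7510)
2q̇ = q⊗(0,ω) = (-0.5815791, 1.0281782, 0.9194051, 0.3151324)
q + ½dt·q⊗(0,ω), renormalized = (0.6033, 0.7014, -0.3363, 0.1763)
new position p' = (-0.1700, 0.4100, 1.5000)
new velocity v' = (-0.6760, -0.7440, 0.0280)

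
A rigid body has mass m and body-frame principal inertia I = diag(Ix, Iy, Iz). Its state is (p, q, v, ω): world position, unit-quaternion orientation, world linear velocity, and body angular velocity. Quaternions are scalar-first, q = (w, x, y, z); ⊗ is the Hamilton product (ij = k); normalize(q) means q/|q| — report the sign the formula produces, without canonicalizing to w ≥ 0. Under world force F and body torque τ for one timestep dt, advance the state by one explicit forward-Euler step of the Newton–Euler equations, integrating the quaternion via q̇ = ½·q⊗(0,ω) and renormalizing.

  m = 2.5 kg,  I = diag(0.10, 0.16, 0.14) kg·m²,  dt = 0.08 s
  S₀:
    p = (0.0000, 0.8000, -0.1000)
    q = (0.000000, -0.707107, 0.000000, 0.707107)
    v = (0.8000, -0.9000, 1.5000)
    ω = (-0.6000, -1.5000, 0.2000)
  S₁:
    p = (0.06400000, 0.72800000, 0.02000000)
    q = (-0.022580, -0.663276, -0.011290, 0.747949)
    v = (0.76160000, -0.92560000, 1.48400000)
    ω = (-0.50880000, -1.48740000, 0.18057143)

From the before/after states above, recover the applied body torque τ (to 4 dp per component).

τ = (0.1200, 0.0300, 0.0200)

rate change Δω = (0.09120000, 0.01260000, -0.01942857)
I·α + gyro = (0.1200, 0.0300, 0.0200)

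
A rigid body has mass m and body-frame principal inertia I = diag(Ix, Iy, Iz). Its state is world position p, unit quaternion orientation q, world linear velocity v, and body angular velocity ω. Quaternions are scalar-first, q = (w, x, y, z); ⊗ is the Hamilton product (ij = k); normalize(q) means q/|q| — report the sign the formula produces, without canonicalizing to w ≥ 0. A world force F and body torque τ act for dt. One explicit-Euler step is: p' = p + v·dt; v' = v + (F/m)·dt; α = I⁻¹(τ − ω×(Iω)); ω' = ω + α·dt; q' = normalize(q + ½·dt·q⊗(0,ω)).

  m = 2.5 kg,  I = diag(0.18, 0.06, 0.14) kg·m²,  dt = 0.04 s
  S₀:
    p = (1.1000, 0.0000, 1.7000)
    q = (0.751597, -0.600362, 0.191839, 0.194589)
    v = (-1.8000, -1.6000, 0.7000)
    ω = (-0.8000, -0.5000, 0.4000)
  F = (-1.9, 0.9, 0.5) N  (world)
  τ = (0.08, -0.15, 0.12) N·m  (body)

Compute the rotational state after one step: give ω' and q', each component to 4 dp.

precession coupling ω×(Iω) = (-0.0160, -0.0128, -0.0480)
α = I⁻¹(τ − ω×Iω) = (0.5333, -2.2867, 1.2000)
ω' = ω + α·dt = (-0.7787, -0.5915, 0.4480)
2q̇ = q⊗(0,ω) = (-0.4622057, -0.4272475, -0.2913249, 0.7542910)
updated quaternion q' = (0.7422, -0.6088, 0.1860, 0.2096)

ω' = (-0.7787, -0.5915, 0.4480)
q' = (0.7422, -0.6088, 0.1860, 0.2096)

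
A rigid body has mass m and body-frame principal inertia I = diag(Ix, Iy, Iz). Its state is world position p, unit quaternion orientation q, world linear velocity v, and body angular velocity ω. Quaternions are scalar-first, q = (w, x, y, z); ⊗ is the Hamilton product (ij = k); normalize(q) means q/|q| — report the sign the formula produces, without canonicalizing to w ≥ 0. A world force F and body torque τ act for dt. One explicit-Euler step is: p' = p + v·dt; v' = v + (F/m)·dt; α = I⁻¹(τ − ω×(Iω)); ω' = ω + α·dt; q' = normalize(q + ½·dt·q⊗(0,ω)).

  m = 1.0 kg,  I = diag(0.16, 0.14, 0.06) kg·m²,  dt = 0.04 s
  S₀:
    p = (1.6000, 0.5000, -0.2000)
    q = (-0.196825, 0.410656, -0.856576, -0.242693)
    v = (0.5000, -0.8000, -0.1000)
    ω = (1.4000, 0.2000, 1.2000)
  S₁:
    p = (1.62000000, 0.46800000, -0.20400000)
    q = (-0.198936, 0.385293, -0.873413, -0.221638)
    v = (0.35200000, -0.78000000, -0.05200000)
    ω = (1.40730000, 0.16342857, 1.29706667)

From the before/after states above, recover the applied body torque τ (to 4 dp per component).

τ = (0.0100, 0.0400, 0.1400)

ω₁ − ω₀ = (0.00730000, -0.03657143, 0.09706667)
I·α + gyro = (0.0100, 0.0400, 0.1400)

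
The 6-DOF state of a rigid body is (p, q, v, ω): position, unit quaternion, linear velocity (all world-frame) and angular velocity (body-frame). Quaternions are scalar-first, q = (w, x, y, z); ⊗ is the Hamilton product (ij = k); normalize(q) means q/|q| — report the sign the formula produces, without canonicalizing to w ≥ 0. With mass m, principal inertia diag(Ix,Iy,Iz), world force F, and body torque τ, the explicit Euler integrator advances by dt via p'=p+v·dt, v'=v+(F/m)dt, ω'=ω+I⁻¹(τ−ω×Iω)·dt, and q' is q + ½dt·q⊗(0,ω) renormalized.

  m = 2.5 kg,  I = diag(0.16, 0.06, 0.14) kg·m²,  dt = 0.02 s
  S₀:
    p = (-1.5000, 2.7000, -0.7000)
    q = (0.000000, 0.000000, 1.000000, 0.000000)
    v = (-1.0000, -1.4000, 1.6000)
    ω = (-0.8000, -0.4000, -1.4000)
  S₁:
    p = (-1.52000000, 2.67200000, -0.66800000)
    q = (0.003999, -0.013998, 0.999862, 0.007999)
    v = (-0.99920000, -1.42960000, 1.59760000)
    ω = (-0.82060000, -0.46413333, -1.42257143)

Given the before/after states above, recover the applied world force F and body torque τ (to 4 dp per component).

ω₁ − ω₀ = (-0.02060000, -0.06413333, -0.02257143)
τ = I·(Δω/dt) + ω₀×(Iω₀) = (-0.1200, -0.1700, -0.1900)
Δv = v₁−v₀ = (0.00080000, -0.02960000, -0.00240000)
m·(v₁−v₀)/dt = (0.1000, -3.7000, -0.3000)

F = (0.1000, -3.7000, -0.3000)
τ = (-0.1200, -0.1700, -0.1900)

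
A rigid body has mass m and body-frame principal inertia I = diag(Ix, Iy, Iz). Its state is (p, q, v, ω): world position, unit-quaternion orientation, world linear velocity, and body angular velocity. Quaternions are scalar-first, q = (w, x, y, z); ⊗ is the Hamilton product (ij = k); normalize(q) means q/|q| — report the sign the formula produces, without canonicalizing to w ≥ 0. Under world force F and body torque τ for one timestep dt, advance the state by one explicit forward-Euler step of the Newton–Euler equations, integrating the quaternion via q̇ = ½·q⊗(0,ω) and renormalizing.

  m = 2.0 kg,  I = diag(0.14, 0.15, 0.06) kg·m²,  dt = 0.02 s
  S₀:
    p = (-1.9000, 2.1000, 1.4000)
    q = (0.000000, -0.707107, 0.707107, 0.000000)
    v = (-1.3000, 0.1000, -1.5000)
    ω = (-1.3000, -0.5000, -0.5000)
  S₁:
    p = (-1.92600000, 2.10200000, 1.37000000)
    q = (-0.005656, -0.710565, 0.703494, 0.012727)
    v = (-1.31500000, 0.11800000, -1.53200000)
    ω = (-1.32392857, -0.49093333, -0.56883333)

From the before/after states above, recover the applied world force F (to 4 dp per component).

F = (-1.5000, 1.8000, -3.2000)

velocity change Δv = (-0.01500000, 0.01800000, -0.03200000)
F = m·Δv/dt = (-1.5000, 1.8000, -3.2000)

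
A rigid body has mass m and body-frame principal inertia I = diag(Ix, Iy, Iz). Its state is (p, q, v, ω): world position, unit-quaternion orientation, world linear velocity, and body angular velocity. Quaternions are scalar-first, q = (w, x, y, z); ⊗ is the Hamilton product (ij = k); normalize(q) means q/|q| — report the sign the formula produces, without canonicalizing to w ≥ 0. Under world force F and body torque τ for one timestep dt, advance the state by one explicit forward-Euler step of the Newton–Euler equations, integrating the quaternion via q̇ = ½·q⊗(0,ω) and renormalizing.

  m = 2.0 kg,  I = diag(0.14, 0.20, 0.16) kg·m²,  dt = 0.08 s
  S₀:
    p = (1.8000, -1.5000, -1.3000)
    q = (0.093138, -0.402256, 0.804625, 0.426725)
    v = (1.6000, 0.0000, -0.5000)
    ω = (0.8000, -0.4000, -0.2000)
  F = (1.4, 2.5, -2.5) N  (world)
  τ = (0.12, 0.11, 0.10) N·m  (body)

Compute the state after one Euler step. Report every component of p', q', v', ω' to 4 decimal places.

p' = (1.9280, -1.5000, -1.3400)
q' = (0.1222, -0.3986, 0.8130, 0.4064)
v' = (1.6560, 0.1000, -0.6000)
ω' = (0.8704, -0.3573, -0.1404)

new position p' = (1.9280, -1.5000, -1.3400)
new velocity v' = (1.6560, 0.1000, -0.6000)
angular accel α = (0.8800, 0.5340, 0.7450)
ω' = ω + α·dt = (0.8704, -0.3573, -0.1404)
q⊗(0,ω) = (0.7289998, 0.0842754, 0.2236736, -0.5014252)
q + ½dt·q⊗(0,ω), renormalized = (0.1222, -0.3986, 0.8130, 0.4064)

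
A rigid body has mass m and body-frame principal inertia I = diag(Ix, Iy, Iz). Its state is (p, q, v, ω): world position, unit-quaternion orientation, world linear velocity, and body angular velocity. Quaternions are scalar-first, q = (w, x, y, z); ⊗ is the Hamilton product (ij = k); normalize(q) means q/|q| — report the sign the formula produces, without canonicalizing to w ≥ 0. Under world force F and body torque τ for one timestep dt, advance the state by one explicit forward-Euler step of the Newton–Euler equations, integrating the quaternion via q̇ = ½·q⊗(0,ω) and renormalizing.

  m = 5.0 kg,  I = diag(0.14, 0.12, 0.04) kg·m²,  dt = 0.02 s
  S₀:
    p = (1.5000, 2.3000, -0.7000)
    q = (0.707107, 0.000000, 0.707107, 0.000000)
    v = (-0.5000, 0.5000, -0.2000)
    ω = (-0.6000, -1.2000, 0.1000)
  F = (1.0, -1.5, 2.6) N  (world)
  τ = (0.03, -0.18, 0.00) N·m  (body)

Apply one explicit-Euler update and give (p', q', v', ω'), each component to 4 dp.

p' = (1.4900, 2.3100, -0.7040)
q' = (0.7155, -0.0035, 0.6986, 0.0049)
v' = (-0.4960, 0.4940, -0.1896)
ω' = (-0.5971, -1.2290, 0.1072)

gyro term ω×Iω = (0.0096, -0.0060, -0.0144)
angular accel α = (0.1457, -1.4500, 0.3600)
new body rate ω' = (-0.5971, -1.2290, 0.1072)
q⊗(0,ω) = (0.8485284, -0.3535535, -0.8485284, 0.4949749)
q' = normalize(q + ½dt·q⊗(0,ω)) = (0.7155, -0.0035, 0.6986, 0.0049)
p + v·dt = (1.4900, 2.3100, -0.7040)
v' = v + a·dt = (-0.4960, 0.4940, -0.1896)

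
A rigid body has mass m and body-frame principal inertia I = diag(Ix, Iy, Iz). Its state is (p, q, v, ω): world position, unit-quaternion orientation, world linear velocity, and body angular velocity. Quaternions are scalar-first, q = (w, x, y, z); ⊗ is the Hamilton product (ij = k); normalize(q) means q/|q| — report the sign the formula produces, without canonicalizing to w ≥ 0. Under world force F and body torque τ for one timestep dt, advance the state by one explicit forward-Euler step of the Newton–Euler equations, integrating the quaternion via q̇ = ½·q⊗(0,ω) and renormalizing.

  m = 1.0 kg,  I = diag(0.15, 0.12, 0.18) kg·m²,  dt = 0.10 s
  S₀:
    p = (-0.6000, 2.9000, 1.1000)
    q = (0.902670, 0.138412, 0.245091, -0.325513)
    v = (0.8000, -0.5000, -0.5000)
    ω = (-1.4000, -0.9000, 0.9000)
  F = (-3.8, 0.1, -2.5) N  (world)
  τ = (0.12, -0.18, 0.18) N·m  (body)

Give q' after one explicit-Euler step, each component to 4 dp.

q⊗(0,ω) = (0.7073204, -1.3361178, -0.4812556, 1.0309596)
q' = normalize(q + ½dt·q⊗(0,ω)) = (0.9339, 0.0713, 0.2200, -0.2727)

q' = (0.9339, 0.0713, 0.2200, -0.2727)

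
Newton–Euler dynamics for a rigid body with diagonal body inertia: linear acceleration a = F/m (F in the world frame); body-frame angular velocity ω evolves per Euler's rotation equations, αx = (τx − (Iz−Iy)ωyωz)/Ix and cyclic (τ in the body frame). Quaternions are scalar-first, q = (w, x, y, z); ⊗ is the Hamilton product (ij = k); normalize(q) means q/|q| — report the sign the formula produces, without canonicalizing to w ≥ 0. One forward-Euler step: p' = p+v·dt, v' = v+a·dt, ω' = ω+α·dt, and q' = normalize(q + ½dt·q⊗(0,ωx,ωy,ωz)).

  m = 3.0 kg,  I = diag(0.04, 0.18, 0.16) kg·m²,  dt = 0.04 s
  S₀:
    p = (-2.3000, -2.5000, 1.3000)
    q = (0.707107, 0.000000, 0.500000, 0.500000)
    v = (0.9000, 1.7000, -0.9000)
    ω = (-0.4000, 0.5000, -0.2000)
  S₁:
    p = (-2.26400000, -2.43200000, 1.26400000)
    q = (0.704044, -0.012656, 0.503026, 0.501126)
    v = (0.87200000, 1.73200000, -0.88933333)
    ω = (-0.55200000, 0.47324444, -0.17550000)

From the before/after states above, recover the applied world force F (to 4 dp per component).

F = (-2.1000, 2.4000, 0.8000)

v₁ − v₀ = (-0.02800000, 0.03200000, 0.01066667)
m·(v₁−v₀)/dt = (-2.1000, 2.4000, 0.8000)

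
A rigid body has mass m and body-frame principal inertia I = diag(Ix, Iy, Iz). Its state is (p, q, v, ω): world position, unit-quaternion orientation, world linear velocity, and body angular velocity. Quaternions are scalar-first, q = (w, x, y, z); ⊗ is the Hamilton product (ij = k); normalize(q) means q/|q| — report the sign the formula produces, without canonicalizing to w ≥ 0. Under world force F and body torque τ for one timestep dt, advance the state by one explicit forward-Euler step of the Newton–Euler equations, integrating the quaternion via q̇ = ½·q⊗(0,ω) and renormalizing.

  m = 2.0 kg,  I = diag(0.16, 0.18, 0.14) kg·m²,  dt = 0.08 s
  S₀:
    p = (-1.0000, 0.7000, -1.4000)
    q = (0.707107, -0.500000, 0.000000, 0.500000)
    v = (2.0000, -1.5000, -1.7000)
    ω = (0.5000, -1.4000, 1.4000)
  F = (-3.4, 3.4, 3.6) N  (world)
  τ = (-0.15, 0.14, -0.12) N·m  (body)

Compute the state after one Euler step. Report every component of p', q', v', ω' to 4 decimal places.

precession coupling ω×(Iω) = (0.0784, 0.0140, -0.0140)
(τ − ω×Iω)/I = (-1.4275, 0.7000, -0.7571)
ω' = ω + α·dt = (0.3858, -1.3440, 1.3394)
Hamilton product q⊗(0,ω) = (-0.4500000, 1.0535535, -0.0399498, 1.6899498)
q' = normalize(q + ½dt·q⊗(0,ω)) = (0.6868, -0.4563, -0.0016, 0.5657)
p' = p + v·dt = (-0.8400, 0.5800, -1.5360)
new velocity v' = (1.8640, -1.3640, -1.5560)

p' = (-0.8400, 0.5800, -1.5360)
q' = (0.6868, -0.4563, -0.0016, 0.5657)
v' = (1.8640, -1.3640, -1.5560)
ω' = (0.3858, -1.3440, 1.3394)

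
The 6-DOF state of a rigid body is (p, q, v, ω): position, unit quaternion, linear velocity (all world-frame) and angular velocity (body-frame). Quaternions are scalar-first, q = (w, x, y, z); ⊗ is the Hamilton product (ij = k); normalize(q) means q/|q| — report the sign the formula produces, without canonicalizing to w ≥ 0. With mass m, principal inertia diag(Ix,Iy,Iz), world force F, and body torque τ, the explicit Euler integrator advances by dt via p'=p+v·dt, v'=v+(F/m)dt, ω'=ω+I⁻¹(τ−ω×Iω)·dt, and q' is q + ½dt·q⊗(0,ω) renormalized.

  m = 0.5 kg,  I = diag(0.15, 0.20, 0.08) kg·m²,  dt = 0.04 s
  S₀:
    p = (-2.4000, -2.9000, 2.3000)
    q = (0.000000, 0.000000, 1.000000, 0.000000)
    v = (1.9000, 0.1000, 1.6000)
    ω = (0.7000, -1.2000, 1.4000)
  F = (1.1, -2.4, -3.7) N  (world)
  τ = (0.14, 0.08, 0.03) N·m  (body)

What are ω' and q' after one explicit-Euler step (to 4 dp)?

ω' = (0.6836, -1.1977, 1.4360)
q' = (0.0240, 0.0280, 0.9992, -0.0140)

precession coupling ω×(Iω) = (0.2016, 0.0686, -0.0420)
(τ − ω×Iω)/I = (-0.4107, 0.0570, 0.9000)
ω' = ω + α·dt = (0.6836, -1.1977, 1.4360)
2q̇ = q⊗(0,ω) = (1.2000000, 1.4000000, 0.0000000, -0.7000000)
q + ½dt·q⊗(0,ω), renormalized = (0.0240, 0.0280, 0.9992, -0.0140)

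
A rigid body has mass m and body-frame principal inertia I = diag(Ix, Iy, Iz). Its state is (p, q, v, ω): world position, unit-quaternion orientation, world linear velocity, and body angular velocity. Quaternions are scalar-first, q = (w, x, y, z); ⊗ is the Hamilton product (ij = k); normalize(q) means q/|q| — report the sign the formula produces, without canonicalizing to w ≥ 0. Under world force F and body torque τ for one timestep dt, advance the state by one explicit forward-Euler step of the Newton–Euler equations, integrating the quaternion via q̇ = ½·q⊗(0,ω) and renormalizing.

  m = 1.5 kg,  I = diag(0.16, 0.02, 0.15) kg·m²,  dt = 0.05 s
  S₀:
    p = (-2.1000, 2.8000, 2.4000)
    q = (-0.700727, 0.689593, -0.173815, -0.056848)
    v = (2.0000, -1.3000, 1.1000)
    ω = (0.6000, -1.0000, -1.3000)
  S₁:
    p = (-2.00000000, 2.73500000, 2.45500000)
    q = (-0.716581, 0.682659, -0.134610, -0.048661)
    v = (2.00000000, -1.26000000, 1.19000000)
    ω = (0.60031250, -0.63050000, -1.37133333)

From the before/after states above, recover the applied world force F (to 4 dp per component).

v₁ − v₀ = (0.00000000, 0.04000000, 0.09000000)
m·(v₁−v₀)/dt = (0.0000, 1.2000, 2.7000)

F = (0.0000, 1.2000, 2.7000)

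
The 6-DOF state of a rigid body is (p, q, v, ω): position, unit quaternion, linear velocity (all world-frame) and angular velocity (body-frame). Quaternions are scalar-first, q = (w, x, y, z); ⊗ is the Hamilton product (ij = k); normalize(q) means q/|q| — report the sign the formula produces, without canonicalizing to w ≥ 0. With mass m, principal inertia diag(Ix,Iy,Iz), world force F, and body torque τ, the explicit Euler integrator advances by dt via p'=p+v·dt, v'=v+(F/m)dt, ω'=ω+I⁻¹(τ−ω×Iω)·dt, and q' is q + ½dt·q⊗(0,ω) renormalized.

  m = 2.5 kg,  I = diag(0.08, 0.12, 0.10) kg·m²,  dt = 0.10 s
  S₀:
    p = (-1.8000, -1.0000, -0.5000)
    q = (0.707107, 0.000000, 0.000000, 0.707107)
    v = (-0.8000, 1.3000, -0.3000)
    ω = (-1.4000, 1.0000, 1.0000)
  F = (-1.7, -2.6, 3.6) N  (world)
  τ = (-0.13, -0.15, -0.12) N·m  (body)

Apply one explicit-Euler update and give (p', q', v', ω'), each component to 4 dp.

a = (-0.6800, -1.0400, 1.4400)
p + v·dt = (-1.8800, -0.8700, -0.5300)
v' = v + a·dt = (-0.8680, 1.1960, -0.1560)
gyro term ω×Iω = (-0.0200, 0.0280, -0.0560)
(τ − ω×Iω)/I = (-1.3750, -1.4833, -0.6400)
ω' = ω + α·dt = (-1.5375, 0.8517, 0.9360)
Hamilton product q⊗(0,ω) = (-0.7071070, -1.6970568, -0.2828428, 0.7071070)
q' = normalize(q + ½dt·q⊗(0,ω)) = (0.6685, -0.0844, -0.0141, 0.7388)

p' = (-1.8800, -0.8700, -0.5300)
q' = (0.6685, -0.0844, -0.0141, 0.7388)
v' = (-0.8680, 1.1960, -0.1560)
ω' = (-1.5375, 0.8517, 0.9360)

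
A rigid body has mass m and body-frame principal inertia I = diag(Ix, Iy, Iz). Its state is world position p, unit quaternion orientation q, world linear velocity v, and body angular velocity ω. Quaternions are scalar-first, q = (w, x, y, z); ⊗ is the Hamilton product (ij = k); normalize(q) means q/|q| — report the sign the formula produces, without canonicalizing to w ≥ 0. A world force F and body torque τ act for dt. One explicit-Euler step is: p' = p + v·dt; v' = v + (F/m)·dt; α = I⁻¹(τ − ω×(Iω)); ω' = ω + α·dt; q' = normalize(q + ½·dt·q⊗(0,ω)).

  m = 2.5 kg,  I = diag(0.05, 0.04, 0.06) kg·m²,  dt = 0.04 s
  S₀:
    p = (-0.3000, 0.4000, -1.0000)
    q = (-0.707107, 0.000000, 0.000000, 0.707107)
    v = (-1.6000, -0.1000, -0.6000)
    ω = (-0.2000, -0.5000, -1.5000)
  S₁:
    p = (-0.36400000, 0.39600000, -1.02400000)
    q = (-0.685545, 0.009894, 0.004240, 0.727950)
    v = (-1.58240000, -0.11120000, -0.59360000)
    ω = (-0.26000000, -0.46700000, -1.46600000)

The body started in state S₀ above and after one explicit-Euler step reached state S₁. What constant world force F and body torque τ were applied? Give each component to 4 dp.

Δv = v₁−v₀ = (0.01760000, -0.01120000, 0.00640000)
m·(v₁−v₀)/dt = (1.1000, -0.7000, 0.4000)
Δω = ω₁−ω₀ = (-0.06000000, 0.03300000, 0.03400000)
applied torque τ = (-0.0600, 0.0300, 0.0500)

F = (1.1000, -0.7000, 0.4000)
τ = (-0.0600, 0.0300, 0.0500)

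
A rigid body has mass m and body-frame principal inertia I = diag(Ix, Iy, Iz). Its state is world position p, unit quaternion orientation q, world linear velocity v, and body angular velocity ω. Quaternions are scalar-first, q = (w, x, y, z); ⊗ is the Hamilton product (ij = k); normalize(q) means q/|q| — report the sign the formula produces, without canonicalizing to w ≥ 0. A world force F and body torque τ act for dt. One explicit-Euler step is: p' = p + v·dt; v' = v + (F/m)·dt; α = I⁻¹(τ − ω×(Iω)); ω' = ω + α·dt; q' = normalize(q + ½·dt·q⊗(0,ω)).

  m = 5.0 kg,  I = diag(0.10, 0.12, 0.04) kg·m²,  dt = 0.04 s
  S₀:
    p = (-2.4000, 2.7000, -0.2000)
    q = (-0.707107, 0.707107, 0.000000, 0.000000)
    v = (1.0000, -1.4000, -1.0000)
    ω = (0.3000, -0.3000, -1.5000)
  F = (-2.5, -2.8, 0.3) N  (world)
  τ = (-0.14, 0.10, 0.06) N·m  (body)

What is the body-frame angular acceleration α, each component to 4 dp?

precession coupling ω×(Iω) = (-0.0360, -0.0270, -0.0018)
α = I⁻¹(τ − ω×Iω) = (-1.0400, 1.0583, 1.5450)

α = (-1.0400, 1.0583, 1.5450)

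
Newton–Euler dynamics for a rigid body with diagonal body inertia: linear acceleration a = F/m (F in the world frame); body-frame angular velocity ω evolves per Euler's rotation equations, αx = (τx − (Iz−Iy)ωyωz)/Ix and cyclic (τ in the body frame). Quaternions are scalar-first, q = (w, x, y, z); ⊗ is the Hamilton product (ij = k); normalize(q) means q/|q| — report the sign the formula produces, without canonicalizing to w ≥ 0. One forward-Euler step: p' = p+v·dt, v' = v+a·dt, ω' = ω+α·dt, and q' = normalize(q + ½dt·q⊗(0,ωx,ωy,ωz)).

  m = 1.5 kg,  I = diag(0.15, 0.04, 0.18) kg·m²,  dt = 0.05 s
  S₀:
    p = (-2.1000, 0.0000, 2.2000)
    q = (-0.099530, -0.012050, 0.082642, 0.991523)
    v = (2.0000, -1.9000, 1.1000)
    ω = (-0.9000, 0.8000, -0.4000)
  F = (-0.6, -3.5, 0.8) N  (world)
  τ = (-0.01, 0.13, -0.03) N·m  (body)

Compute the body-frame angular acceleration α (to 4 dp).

α = (0.2320, 3.5200, -0.6067)

gyro term ω×Iω = (-0.0448, -0.0108, 0.0792)
angular accel α = (0.2320, 3.5200, -0.6067)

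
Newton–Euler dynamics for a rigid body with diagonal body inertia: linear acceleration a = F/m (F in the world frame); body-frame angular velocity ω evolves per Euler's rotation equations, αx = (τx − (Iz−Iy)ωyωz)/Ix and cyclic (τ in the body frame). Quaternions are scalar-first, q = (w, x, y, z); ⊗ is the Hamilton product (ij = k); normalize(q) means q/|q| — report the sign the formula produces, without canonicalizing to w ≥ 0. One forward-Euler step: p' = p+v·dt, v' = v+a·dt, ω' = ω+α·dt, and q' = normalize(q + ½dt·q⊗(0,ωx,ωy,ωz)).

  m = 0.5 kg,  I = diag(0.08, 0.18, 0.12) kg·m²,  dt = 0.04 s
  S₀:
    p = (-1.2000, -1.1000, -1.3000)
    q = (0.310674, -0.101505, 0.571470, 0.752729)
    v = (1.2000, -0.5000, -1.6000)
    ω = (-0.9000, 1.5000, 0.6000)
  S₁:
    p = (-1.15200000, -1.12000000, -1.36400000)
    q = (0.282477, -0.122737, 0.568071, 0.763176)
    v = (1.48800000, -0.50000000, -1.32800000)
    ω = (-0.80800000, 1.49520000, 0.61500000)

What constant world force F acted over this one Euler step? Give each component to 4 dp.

F = (3.6000, 0.0000, 3.4000)

v₁ − v₀ = (0.28800000, 0.00000000, 0.27200000)
F = m·Δv/dt = (3.6000, 0.0000, 3.4000)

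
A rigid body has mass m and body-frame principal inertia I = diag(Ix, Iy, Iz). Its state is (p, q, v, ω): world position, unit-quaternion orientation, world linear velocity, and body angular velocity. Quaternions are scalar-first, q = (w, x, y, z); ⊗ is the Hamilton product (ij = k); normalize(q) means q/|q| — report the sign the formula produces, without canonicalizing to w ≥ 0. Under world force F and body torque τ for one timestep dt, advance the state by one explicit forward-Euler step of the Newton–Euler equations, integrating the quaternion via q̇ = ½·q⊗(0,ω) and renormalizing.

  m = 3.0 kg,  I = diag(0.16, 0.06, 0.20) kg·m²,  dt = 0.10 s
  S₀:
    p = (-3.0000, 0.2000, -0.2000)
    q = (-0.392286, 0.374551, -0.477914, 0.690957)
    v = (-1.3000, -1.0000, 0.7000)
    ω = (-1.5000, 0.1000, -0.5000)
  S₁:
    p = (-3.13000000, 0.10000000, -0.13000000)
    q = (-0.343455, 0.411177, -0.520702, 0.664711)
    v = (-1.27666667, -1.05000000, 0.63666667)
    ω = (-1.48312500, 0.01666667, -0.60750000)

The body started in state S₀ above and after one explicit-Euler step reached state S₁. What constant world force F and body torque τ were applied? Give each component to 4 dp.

F = (0.7000, -1.5000, -1.9000)
τ = (0.0200, -0.0800, -0.2000)

v₁ − v₀ = (0.02333333, -0.05000000, -0.06333333)
F = m·Δv/dt = (0.7000, -1.5000, -1.9000)
rate change Δω = (0.01687500, -0.08333333, -0.10750000)
τ = I·(Δω/dt) + ω₀×(Iω₀) = (0.0200, -0.0800, -0.2000)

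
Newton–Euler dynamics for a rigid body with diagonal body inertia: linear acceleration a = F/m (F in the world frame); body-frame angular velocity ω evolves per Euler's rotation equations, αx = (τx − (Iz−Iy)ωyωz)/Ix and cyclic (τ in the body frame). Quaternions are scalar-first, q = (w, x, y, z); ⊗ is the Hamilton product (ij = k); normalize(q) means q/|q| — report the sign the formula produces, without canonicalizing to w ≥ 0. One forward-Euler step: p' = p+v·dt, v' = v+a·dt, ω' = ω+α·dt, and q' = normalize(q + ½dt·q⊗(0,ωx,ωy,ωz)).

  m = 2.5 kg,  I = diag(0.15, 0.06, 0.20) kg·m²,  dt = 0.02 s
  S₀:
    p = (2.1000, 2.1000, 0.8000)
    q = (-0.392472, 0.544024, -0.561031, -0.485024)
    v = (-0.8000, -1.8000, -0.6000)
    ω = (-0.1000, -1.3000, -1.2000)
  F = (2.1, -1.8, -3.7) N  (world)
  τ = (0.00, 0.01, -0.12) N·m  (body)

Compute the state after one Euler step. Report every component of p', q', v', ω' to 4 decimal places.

new position p' = (2.0840, 2.0640, 0.7880)
v' = v + a·dt = (-0.7832, -1.8144, -0.6296)
angular accel α = (-1.4560, 0.2667, -0.5415)
new body rate ω' = (-0.1291, -1.2947, -1.2108)
2q̇ = q⊗(0,ω) = (-1.2569667, 0.0819532, 1.2115448, -0.2923679)
updated quaternion q' = (-0.4050, 0.5448, -0.5488, -0.4879)

p' = (2.0840, 2.0640, 0.7880)
q' = (-0.4050, 0.5448, -0.5488, -0.4879)
v' = (-0.7832, -1.8144, -0.6296)
ω' = (-0.1291, -1.2947, -1.2108)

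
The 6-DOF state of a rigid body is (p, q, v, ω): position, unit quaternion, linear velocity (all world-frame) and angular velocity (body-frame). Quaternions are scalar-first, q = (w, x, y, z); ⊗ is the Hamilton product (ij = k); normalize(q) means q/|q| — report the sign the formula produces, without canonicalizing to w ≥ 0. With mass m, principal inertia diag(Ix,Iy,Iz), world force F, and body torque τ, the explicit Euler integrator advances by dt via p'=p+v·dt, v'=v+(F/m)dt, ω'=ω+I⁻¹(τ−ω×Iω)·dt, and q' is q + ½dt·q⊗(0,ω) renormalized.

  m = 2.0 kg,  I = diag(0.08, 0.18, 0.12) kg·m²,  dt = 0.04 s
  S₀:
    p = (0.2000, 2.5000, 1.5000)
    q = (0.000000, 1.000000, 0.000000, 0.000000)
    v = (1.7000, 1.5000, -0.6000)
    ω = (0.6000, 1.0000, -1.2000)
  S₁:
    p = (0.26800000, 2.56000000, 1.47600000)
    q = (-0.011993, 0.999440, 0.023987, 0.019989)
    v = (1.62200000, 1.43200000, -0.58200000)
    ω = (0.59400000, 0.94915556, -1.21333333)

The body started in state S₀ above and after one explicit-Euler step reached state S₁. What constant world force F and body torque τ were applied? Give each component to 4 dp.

velocity change Δv = (-0.07800000, -0.06800000, 0.01800000)
F = m·Δv/dt = (-3.9000, -3.4000, 0.9000)
ω₁ − ω₀ = (-0.00600000, -0.05084444, -0.01333333)
ω₀×(Iω₀) = (0.0720, 0.0288, 0.0600)
applied torque τ = (0.0600, -0.2000, 0.0200)

F = (-3.9000, -3.4000, 0.9000)
τ = (0.0600, -0.2000, 0.0200)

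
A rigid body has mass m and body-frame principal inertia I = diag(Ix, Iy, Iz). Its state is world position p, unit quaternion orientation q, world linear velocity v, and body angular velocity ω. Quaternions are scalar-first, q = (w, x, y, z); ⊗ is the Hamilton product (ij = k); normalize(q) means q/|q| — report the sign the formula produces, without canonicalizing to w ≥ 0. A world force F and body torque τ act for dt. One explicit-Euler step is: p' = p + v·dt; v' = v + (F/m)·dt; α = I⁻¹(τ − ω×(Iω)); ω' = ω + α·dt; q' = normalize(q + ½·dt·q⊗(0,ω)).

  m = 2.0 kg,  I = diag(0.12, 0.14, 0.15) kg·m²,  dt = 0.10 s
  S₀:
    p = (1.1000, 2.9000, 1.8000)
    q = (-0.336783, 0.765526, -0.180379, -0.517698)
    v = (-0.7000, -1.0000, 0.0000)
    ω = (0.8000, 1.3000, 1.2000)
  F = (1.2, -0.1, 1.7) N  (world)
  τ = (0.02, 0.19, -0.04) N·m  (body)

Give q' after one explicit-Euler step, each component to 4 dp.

Hamilton product q⊗(0,ω) = (0.2433095, 0.1871262, -1.7706075, 0.7353474)
updated quaternion q' = (-0.3231, 0.7713, -0.2677, -0.4787)

q' = (-0.3231, 0.7713, -0.2677, -0.4787)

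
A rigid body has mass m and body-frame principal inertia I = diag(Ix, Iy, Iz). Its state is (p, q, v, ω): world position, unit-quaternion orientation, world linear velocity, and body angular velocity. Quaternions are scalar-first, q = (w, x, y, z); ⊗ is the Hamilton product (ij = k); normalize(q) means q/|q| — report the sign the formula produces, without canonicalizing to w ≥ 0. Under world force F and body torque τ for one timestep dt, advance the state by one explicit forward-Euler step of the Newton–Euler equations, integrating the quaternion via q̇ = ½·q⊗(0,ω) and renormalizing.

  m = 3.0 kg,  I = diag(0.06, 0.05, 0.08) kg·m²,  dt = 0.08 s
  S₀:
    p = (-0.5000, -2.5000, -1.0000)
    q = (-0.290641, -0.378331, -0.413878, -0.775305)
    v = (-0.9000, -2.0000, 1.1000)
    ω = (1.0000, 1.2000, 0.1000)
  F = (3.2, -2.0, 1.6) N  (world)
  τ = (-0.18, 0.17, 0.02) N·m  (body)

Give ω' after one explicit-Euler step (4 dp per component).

gyro term ω×Iω = (0.0036, -0.0020, -0.0120)
α = I⁻¹(τ − ω×Iω) = (-3.0600, 3.4400, 0.4000)
ω + α·dt = (0.7552, 1.4752, 0.1320)

ω' = (0.7552, 1.4752, 0.1320)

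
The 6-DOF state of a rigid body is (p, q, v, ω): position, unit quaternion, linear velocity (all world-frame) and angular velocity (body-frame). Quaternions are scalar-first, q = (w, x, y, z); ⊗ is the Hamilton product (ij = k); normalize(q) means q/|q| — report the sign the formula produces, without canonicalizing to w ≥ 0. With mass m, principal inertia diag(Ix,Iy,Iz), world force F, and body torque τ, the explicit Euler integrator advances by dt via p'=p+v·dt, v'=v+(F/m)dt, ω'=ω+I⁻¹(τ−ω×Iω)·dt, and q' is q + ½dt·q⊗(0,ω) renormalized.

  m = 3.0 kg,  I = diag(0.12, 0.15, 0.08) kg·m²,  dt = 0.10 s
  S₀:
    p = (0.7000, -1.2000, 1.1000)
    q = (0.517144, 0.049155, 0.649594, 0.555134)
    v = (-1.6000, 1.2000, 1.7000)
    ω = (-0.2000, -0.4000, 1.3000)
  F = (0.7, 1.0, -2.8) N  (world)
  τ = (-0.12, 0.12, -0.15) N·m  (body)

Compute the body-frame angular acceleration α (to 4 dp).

precession coupling ω×(Iω) = (0.0364, -0.0104, 0.0024)
α = I⁻¹(τ − ω×Iω) = (-1.3033, 0.8693, -1.9050)

α = (-1.3033, 0.8693, -1.9050)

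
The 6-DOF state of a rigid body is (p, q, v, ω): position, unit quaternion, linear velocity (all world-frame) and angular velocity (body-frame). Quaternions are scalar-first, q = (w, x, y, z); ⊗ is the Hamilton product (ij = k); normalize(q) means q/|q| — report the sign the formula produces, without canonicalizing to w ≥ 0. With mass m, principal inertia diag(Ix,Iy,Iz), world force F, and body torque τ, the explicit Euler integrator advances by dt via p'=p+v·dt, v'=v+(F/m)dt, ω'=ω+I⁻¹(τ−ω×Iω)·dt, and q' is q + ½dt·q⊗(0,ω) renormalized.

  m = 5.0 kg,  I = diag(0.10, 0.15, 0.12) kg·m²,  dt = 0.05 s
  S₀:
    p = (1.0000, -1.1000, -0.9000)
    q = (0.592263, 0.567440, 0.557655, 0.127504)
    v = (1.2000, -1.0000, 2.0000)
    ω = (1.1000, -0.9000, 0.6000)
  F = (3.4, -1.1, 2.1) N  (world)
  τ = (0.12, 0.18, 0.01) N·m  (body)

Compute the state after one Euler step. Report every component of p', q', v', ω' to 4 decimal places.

p' = (1.0600, -1.1500, -0.8000)
q' = (0.5869, 0.5945, 0.5389, 0.1082)
v' = (1.2340, -1.0110, 2.0210)
ω' = (1.1519, -0.8356, 0.6248)

a = (0.6800, -0.2200, 0.4200)
new position p' = (1.0600, -1.1500, -0.8000)
new velocity v' = (1.2340, -1.0110, 2.0210)
gyro term ω×Iω = (0.0162, -0.0132, -0.0495)
α = I⁻¹(τ − ω×Iω) = (1.0380, 1.2880, 0.4958)
ω + α·dt = (1.1519, -0.8356, 0.6248)
q⊗(0,ω) = (-0.1987969, 1.1008359, -0.7332463, -0.7687587)
q' = normalize(q + ½dt·q⊗(0,ω)) = (0.5869, 0.5945, 0.5389, 0.1082)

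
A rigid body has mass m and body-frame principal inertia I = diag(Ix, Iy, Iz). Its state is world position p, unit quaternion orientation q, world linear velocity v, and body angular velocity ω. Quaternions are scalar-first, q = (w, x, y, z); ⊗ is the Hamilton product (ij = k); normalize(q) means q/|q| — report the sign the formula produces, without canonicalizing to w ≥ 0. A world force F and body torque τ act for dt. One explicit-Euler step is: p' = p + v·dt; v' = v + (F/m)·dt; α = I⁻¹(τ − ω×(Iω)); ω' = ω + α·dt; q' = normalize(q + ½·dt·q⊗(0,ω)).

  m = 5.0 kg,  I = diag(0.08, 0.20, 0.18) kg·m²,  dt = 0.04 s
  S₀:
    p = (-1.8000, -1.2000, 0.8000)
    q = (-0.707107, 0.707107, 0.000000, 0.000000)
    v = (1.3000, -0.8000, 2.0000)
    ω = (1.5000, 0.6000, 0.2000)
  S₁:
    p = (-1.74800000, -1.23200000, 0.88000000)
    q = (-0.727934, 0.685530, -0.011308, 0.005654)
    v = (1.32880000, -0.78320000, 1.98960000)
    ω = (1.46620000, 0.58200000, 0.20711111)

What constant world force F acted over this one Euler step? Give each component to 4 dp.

F = (3.6000, 2.1000, -1.3000)

v₁ − v₀ = (0.02880000, 0.01680000, -0.01040000)
F = m·Δv/dt = (3.6000, 2.1000, -1.3000)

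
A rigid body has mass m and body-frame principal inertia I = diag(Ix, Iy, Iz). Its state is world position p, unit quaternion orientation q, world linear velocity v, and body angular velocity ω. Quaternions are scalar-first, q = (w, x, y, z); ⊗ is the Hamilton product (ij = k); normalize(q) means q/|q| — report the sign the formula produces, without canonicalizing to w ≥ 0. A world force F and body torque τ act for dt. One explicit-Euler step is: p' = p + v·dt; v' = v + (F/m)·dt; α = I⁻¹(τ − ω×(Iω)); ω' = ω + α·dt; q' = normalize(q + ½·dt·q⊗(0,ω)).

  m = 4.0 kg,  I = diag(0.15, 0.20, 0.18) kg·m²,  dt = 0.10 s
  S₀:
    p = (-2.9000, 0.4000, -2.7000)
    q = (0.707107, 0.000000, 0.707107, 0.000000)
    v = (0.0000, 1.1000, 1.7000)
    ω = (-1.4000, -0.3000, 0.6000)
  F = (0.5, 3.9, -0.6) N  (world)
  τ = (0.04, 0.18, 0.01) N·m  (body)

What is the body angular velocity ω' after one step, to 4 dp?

ω' = (-1.3757, -0.2226, 0.5939)

precession coupling ω×(Iω) = (0.0036, 0.0252, 0.0210)
angular accel α = (0.2427, 0.7740, -0.0611)
ω' = ω + α·dt = (-1.3757, -0.2226, 0.5939)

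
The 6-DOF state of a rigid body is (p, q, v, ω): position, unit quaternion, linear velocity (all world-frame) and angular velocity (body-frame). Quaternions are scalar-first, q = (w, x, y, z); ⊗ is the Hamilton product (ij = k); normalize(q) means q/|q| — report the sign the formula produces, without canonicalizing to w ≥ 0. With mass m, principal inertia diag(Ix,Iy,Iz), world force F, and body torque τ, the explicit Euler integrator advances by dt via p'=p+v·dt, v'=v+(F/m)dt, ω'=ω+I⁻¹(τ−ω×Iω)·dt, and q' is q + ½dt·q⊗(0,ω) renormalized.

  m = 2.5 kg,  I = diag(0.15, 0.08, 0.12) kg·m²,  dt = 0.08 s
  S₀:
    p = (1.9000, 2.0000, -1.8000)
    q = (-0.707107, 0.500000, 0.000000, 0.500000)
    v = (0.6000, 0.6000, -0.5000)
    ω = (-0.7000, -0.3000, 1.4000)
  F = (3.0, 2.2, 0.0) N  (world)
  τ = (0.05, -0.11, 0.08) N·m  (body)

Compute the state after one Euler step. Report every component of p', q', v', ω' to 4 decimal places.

a = (1.2000, 0.8800, 0.0000)
p' = p + v·dt = (1.9480, 2.0480, -1.8400)
new velocity v' = (0.6960, 0.6704, -0.5000)
precession coupling ω×(Iω) = (-0.0168, -0.0294, -0.0147)
α = I⁻¹(τ − ω×Iω) = (0.4453, -1.0075, 0.7892)
ω' = ω + α·dt = (-0.6644, -0.3806, 1.4631)
2q̇ = q⊗(0,ω) = (-0.3500000, 0.6449749, -0.8378679, -1.1399498)
q + ½dt·q⊗(0,ω), renormalized = (-0.7196, 0.5247, -0.0334, 0.4535)

p' = (1.9480, 2.0480, -1.8400)
q' = (-0.7196, 0.5247, -0.0334, 0.4535)
v' = (0.6960, 0.6704, -0.5000)
ω' = (-0.6644, -0.3806, 1.4631)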